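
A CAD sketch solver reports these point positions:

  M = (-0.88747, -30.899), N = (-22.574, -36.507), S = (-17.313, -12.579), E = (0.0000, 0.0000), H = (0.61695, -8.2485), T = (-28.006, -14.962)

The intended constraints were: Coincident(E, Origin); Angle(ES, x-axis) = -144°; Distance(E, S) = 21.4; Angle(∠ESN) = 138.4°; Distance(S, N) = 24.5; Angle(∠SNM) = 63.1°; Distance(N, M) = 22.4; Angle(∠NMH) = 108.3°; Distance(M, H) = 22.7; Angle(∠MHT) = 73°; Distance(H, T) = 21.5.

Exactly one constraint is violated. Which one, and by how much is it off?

Distance(H, T) = 21.5 — off by 7.90.

E = (0.00, 0.00) ✓; ES at -144.0° ✓; |ES| = 21.40 ✓; ∠ESN = 138.4° ✓; |SN| = 24.50 ✓; ∠SNM = 63.10° ✓; |NM| = 22.40 ✓; ∠NMH = 108.3° ✓; |MH| = 22.70 ✓; ∠MHT = 73.00° ✓; |HT| = 29.40 ✗.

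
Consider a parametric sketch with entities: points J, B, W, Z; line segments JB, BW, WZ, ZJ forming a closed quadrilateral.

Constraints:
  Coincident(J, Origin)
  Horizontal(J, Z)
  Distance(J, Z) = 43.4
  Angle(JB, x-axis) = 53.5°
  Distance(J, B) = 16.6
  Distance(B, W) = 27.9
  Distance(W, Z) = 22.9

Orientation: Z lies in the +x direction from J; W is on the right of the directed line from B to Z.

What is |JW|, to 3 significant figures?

25.9

Checks: |BW| = 27.90 ✓; |WZ| = 22.90 ✓.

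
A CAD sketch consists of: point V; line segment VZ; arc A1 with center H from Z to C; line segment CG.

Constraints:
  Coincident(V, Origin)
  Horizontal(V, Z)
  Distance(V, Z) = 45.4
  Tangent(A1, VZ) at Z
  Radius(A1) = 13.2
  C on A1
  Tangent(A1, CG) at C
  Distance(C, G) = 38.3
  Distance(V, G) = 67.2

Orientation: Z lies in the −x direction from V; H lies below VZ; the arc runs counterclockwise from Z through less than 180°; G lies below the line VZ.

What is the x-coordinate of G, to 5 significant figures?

-40.741

Checks: V = (0.00, 0.00) ✓; |HC| = 13.20 ✓; ∠(HC, CG) = 90.00° ✓; |CG| = 38.30 ✓; |VG| = 67.20 ✓.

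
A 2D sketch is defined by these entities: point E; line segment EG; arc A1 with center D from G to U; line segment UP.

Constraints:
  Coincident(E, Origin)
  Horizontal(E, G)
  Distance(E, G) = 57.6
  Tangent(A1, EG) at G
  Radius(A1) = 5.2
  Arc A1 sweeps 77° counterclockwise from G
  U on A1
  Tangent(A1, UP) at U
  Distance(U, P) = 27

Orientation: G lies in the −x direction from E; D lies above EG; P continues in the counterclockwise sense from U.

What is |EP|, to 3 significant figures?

55.5

On A1, G sits at bearing -90° from D; a 77° counterclockwise sweep puts U at bearing -13°, so U = D + 5.2·(cos -13°, sin -13°) = (-52.5, 4.03). A1 meets UP tangentially, so DU is at right angles to UP, so UP runs along (−sin -13°, cos -13°); with |UP| = 27.0, P = (-46.5, 30.3). Then |EP| = |P − E| = 55.5.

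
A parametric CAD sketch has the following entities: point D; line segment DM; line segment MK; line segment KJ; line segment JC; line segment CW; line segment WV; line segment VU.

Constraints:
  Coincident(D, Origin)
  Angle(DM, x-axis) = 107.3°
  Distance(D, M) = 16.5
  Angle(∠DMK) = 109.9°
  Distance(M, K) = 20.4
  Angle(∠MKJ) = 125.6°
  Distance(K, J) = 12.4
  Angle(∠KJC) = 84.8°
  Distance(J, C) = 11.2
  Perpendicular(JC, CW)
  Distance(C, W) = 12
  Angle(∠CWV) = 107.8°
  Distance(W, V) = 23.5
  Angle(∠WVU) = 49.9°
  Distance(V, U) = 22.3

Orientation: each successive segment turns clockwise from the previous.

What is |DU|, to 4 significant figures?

36.73

∠CWV = 107.8° gives WV at 85.40° from the x-axis; with |WV| = 23.5, V = (9.710, 42.06). ∠WVU = 49.9° gives VU at -44.70° from the x-axis; with |VU| = 22.3, U = (25.56, 26.38). Then |DU| = |U − D| = 36.73.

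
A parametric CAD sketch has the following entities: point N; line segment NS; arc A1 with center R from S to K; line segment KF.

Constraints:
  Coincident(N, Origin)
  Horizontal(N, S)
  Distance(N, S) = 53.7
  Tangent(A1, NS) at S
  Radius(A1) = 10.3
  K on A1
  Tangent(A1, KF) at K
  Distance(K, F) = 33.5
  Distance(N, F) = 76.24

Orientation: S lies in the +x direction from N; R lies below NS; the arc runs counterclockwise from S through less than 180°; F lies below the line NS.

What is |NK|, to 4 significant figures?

47.48

N is at the origin; N and S share the same y with |NS| = 53.7 and S on the +x side, so S = (53.70, 0.000). The tangent condition forces RS to be normal to NS, so R = S + (0, -10.3) = (53.70, -10.30). Since RK ⟂ KF (tangency), |RF| = √(10.3² + 33.5²) = 35.05 regardless of where K sits on A1. So F lies on both circle(N, 76.24) and circle(R, 35.05); the below-NS intersection is F = (62.02, -44.35). K is the foot of the tangent from F: K = (44.85, -15.58).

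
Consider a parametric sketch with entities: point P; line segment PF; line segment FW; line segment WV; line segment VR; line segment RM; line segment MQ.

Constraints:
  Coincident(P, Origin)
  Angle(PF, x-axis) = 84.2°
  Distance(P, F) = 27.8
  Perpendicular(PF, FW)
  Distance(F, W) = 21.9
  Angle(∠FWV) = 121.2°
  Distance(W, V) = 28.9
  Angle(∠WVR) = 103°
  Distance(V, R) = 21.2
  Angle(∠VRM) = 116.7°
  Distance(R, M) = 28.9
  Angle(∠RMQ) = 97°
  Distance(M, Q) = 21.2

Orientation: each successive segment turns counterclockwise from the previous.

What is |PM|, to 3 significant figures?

6.07

P is at the origin; PF runs at 84.2° with length 27.8, so F = (2.81, 27.7). PF is perpendicular to FW, so FW runs at 174°; with |FW| = 21.9, W = (-19.0, 29.9). ∠FWV = 121.2° gives WV at -127° from the x-axis; with |WV| = 28.9, V = (-36.4, 6.79). ∠WVR = 103.0° gives VR at -50.0° from the x-axis; with |VR| = 21.2, R = (-22.7, -9.45). ∠VRM = 116.7° gives RM at 13.3° from the x-axis; with |RM| = 28.9, M = (5.38, -2.80). Then |PM| = |M − P| = 6.07.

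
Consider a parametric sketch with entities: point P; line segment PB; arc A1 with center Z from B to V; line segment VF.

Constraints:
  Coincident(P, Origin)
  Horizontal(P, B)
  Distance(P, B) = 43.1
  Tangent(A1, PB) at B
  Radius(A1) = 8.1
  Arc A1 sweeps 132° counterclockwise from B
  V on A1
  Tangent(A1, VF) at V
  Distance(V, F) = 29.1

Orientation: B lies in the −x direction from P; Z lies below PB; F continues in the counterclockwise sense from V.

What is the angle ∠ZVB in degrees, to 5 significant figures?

24.000°

P is at the origin; PB is horizontal with |PB| = 43.1 and B on the −x side, so B = (-43.100, 0.0000). A1 meets PB tangentially, so ZB is at right angles to PB, so Z = B + (0, -8.1) = (-43.100, -8.1000). On A1, B sits at bearing 90° from Z; a 132° counterclockwise sweep puts V at bearing 222°, so V = Z + 8.1·(cos 222°, sin 222°) = (-49.119, -13.520). Then cos ∠ZVB = VZ·VB / (|VZ||VB|), giving 24.000°.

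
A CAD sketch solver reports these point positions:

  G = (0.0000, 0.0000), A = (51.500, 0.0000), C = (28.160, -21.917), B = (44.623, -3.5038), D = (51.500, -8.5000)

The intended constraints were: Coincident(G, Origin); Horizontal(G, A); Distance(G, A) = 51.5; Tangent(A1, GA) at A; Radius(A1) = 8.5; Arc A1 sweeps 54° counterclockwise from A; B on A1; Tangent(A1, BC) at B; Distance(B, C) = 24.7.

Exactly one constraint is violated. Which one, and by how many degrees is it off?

Tangent(A1, BC) at B — off by 5.80°.

G = (0.00, 0.00) ✓; G.y = 0.00, A.y = 0.00 ✓; |GA| = 51.50 ✓; ∠(DA, AG) = 90.00° ✓; |DA| = 8.500 ✓; bearing(D→B) − bearing(D→A) = 54.00° ✓; |DB| = 8.500 ✓; ∠(DB, BC) = 95.80° ✗; |BC| = 24.70 ✓.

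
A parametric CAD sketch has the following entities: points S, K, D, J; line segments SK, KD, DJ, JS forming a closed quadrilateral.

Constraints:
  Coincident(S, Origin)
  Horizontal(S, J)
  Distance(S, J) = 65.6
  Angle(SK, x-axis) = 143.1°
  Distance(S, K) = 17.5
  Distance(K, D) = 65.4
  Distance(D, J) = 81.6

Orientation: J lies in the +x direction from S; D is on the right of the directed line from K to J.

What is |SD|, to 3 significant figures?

52.7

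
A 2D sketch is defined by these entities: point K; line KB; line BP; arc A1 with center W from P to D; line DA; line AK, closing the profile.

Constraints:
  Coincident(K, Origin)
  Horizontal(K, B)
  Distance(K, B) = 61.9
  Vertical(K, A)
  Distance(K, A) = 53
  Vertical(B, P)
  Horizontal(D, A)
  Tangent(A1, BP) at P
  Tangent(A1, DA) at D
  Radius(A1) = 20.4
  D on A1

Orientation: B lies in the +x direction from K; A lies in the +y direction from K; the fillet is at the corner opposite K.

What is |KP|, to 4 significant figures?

69.96

K is at the origin; KB is horizontal with |KB| = 61.9 and B on the +x side, so B = (61.90, 0.000). K and A share the same x with |KA| = 53.0 and A on the +y side, so A = (0.000, 53.00). The virtual corner opposite K is at (61.90, 53.00). Tangency of A1 to BP means the radius WP is perpendicular to BP and A1 meets DA tangentially, so WD is at right angles to DA, with radius 20.4, so the center W sits 20.4 in from both sides at W = (41.50, 32.60). That places the tangent points at P = (61.90, 32.60) on BP and D = (41.50, 53.00) on DA. Then |KP| = |P − K| = 69.96.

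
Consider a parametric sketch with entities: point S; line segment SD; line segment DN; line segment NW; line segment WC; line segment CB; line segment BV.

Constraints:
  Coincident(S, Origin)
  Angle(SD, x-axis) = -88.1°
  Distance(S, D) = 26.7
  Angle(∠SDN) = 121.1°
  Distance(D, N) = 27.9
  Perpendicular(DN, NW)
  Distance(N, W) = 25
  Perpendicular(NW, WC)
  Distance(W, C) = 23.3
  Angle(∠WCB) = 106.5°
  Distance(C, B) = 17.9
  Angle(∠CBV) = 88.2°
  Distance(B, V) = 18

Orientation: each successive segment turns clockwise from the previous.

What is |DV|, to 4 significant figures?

17.24

S is at the origin; SD runs at -88.1° with length 26.7, so D = (0.8852, -26.69). ∠SDN = 121.1° gives DN at -147.0° from the x-axis; with |DN| = 27.9, N = (-22.51, -41.88). The perpendicularity gives NW at right angles to DN, so NW runs at 123.0°; with |NW| = 25.0, W = (-36.13, -20.91). NW ⟂ WC, so WC runs at 33.00°; with |WC| = 23.3, C = (-16.59, -8.224). ∠WCB = 106.5° gives CB at -40.50° from the x-axis; with |CB| = 17.9, B = (-2.977, -19.85). ∠CBV = 88.2° gives BV at -132.3° from the x-axis; with |BV| = 18.0, V = (-15.09, -33.16). Then |DV| = |V − D| = 17.24.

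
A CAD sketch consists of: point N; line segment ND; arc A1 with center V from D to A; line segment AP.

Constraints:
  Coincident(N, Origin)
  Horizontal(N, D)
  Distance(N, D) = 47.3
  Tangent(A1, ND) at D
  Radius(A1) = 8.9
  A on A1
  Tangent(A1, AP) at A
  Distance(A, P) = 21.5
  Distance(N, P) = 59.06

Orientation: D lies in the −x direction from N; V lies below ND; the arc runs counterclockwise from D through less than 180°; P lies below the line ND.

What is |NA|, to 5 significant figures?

56.987

N is at the origin; N and D share the same y with |ND| = 47.3 and D on the −x side, so D = (-47.300, 0.0000). The tangent condition forces VD to be normal to ND, so V = D + (0, -8.9) = (-47.300, -8.9000). Since VA ⟂ AP (tangency), |VP| = √(8.9² + 21.5²) = 23.269 regardless of where A sits on A1. So P lies on both circle(N, 59.06) and circle(V, 23.269); the below-ND intersection is P = (-49.604, -32.055). A is the foot of the tangent from P: A = (-55.820, -11.473).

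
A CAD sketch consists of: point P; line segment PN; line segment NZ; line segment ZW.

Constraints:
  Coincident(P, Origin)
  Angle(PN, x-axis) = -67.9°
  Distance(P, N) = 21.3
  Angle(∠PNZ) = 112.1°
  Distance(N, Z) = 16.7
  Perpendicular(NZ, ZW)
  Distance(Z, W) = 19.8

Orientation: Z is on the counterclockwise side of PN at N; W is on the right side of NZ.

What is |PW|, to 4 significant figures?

46.62

∠PNZ = 112.1°, so NZ runs at -67.9° + (180° − 112.1°) = 0.000° from the x-axis; with |NZ| = 16.7, Z = N + 16.7·(cos 0.000°, sin 0.000°) = (24.71, -19.74). NZ is perpendicular to ZW; with |ZW| = 19.8 on the right of NZ, W = Z + 19.8·(0.000, -1.000) = (24.71, -39.54). Then |PW| = |W − P| = 46.62.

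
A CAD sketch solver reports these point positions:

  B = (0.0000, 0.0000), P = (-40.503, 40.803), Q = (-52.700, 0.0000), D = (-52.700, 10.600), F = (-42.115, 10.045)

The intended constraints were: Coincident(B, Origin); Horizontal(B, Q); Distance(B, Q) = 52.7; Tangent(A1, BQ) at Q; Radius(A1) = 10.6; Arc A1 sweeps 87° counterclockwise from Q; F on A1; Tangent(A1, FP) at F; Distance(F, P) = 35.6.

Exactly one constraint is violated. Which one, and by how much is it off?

Distance(F, P) = 35.6 — off by 4.80.

B = (0.00, 0.00) ✓; B.y = 0.00, Q.y = 0.00 ✓; |BQ| = 52.70 ✓; ∠(DQ, QB) = 90.00° ✓; |DQ| = 10.60 ✓; bearing(D→F) − bearing(D→Q) = 87.00° ✓; |DF| = 10.60 ✓; ∠(DF, FP) = 90.00° ✓; |FP| = 30.80 ✗.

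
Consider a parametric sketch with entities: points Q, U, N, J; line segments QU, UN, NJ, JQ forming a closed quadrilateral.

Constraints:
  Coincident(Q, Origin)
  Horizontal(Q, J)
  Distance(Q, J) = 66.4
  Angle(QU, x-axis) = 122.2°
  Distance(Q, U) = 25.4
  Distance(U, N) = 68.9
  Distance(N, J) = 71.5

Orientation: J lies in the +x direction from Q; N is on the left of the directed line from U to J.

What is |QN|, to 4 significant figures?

76.71

Q is at the origin; QJ is horizontal with |QJ| = 66.4 and J in +x, so J = (66.4, 0). QU runs at 122.2° with |QU| = 25.4, so U = (-13.54, 21.49). N is determined by |UN| = 68.9 and |NJ| = 71.5 together: it lies at the intersection of circle(U, 68.9) and circle(J, 71.5). With |UJ| = 82.77, the foot of the radical line on UJ is 39.18 from U and the perpendicular offset is √(68.9² − 39.18²) = 56.67. Taking the left-of-UJ solution: N = (39.02, 66.05).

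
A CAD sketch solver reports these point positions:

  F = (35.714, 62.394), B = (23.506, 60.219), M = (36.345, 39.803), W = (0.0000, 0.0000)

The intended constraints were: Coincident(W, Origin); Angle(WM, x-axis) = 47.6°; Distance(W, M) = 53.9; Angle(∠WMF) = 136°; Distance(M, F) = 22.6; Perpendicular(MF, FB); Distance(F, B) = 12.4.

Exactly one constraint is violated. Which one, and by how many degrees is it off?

Perpendicular(MF, FB) — off by 8.50°.

W = (0.00, 0.00) ✓; WM at 47.60° ✓; |WM| = 53.90 ✓; ∠WMF = 136.0° ✓; |MF| = 22.60 ✓; ∠(MF, FB) = 98.50° ✗; |FB| = 12.40 ✓.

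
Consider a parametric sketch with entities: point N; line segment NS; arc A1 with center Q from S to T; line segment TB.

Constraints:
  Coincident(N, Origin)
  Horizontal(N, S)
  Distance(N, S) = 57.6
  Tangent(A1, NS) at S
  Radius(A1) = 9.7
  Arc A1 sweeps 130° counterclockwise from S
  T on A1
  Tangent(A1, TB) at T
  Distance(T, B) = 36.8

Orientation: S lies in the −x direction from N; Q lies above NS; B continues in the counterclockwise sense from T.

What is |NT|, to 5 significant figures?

52.639

N is at the origin; NS is horizontal with |NS| = 57.6 and S on the −x side, so S = (-57.600, 0.0000). Tangency of A1 to NS means the radius QS is perpendicular to NS, so Q = S + (0, 9.7) = (-57.600, 9.7000). On A1, S sits at bearing -90° from Q; a 130° counterclockwise sweep puts T at bearing 40°, so T = Q + 9.7·(cos 40°, sin 40°) = (-50.169, 15.935). Then |NT| = |T − N| = 52.639.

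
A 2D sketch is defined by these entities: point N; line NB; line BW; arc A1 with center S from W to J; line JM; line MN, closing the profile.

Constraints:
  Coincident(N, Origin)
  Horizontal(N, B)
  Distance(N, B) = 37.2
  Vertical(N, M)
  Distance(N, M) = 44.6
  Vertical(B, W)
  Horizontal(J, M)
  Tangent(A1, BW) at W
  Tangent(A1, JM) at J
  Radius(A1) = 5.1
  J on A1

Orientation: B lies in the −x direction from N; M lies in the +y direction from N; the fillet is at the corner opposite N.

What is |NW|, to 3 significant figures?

54.3

N is at the origin; NB is horizontal with |NB| = 37.2 and B on the −x side, so B = (-37.2, 0.00). N and M share the same x with |NM| = 44.6 and M on the +y side, so M = (0.00, 44.6). The virtual corner opposite N is at (-37.2, 44.6). Tangency of A1 to BW means the radius SW is perpendicular to BW and tangency of A1 to JM means the radius SJ is perpendicular to JM, with radius 5.1, so the center S sits 5.1 in from both sides at S = (-32.1, 39.5). That places the tangent points at W = (-37.2, 39.5) on BW and J = (-32.1, 44.6) on JM. Then |NW| = |W − N| = 54.3.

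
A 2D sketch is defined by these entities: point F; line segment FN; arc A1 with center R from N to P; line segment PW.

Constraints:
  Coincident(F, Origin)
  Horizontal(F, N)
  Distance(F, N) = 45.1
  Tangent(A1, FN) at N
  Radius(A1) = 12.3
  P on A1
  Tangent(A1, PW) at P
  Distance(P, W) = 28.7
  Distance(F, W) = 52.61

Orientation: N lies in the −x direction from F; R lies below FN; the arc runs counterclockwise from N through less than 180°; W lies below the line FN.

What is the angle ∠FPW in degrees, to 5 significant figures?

65.371°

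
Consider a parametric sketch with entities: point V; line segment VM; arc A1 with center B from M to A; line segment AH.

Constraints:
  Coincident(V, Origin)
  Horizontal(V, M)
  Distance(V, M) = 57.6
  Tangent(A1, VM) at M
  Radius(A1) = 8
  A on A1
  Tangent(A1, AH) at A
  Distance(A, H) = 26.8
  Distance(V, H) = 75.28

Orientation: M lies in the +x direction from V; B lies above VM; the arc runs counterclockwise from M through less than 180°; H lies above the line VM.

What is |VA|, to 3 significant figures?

66.0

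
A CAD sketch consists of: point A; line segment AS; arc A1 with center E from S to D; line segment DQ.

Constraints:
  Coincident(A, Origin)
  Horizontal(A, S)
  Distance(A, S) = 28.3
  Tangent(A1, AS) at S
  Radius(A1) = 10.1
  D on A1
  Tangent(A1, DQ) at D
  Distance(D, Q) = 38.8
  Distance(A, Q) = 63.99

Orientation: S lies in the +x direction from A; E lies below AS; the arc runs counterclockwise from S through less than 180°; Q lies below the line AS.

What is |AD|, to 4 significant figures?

25.75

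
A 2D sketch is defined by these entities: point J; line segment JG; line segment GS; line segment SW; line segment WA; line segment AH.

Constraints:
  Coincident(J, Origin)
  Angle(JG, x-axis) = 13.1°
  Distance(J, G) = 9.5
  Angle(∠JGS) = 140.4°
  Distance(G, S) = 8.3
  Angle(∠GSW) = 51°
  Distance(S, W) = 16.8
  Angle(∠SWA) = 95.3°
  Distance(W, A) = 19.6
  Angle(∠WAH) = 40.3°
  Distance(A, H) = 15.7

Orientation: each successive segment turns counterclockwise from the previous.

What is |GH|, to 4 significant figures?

3.007

J is at the origin; JG runs at 13.1° with length 9.5, so G = (9.253, 2.153). ∠JGS = 140.4° gives GS at 52.70° from the x-axis; with |GS| = 8.3, S = (14.28, 8.756). ∠GSW = 51.0° gives SW at -178.3° from the x-axis; with |SW| = 16.8, W = (-2.510, 8.257). ∠SWA = 95.3° gives WA at -93.60° from the x-axis; with |WA| = 19.6, A = (-3.741, -11.30). ∠WAH = 40.3° gives AH at 46.10° from the x-axis; with |AH| = 15.7, H = (7.146, 0.008553). Then |GH| = |H − G| = 3.007.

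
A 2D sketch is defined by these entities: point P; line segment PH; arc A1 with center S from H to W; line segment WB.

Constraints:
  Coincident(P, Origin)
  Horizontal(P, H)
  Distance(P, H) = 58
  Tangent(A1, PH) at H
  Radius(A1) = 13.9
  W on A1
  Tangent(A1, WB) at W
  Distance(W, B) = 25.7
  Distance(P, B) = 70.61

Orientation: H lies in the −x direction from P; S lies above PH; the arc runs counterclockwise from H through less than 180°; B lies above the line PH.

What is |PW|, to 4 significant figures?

49.42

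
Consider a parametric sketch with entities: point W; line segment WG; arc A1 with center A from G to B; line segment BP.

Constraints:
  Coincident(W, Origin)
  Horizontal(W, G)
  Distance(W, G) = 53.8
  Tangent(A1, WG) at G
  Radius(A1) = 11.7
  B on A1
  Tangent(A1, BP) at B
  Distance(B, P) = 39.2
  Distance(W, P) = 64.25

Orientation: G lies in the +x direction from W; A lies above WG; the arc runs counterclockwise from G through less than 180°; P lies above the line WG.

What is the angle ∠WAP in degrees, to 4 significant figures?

82.64°

Checks: |AB| = 11.70 ✓; ∠(AB, BP) = 90.00° ✓; |BP| = 39.20 ✓; |WP| = 64.25 ✓.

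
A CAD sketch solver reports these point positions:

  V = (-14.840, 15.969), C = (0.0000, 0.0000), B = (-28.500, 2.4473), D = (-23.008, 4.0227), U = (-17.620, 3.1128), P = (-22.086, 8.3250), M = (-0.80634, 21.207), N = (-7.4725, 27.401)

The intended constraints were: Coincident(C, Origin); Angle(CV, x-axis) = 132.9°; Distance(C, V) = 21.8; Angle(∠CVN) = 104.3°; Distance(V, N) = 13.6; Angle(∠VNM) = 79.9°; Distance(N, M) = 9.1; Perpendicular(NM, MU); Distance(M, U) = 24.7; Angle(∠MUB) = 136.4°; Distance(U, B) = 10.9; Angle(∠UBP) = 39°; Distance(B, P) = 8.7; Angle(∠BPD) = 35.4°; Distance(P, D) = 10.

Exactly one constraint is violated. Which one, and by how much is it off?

Distance(P, D) = 10 — off by 5.60.

C = (0.00, 0.00) ✓; CV at 132.9° ✓; |CV| = 21.80 ✓; ∠CVN = 104.3° ✓; |VN| = 13.60 ✓; ∠VNM = 79.90° ✓; |NM| = 9.100 ✓; ∠(NM, MU) = 90.00° ✓; |MU| = 24.70 ✓; ∠MUB = 136.4° ✓; |UB| = 10.90 ✓; ∠UBP = 39.00° ✓; |BP| = 8.700 ✓; ∠BPD = 35.40° ✓; |PD| = 4.400 ✗.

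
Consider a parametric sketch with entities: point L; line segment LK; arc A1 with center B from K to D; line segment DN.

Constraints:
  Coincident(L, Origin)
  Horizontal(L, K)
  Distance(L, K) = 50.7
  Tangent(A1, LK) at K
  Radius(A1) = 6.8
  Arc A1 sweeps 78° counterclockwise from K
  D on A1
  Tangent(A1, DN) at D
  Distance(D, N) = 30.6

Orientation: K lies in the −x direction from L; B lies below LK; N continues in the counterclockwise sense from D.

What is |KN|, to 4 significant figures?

37.64

L is at the origin; LK is horizontal with |LK| = 50.7 and K on the −x side, so K = (-50.70, 0.000). The tangent condition forces BK to be normal to LK, so B = K + (0, -6.8) = (-50.70, -6.800). On A1, K sits at bearing 90° from B; a 78° counterclockwise sweep puts D at bearing 168°, so D = B + 6.8·(cos 168°, sin 168°) = (-57.35, -5.386). Since A1 is tangent to DN there, BD ⟂ DN, so DN runs along (−sin 168°, cos 168°); with |DN| = 30.6, N = (-63.71, -35.32). Then |KN| = |N − K| = 37.64.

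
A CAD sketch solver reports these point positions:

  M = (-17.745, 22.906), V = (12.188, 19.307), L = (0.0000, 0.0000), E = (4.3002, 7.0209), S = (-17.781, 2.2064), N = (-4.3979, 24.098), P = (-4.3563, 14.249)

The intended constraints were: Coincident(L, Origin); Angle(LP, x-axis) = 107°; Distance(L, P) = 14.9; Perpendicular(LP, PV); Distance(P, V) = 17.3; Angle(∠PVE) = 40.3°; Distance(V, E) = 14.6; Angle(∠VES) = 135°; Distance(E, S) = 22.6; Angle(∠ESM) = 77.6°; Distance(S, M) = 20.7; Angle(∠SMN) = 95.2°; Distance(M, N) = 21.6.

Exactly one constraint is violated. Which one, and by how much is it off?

Distance(M, N) = 21.6 — off by 8.20.

L = (0.00, 0.00) ✓; LP at 107.0° ✓; |LP| = 14.90 ✓; ∠(LP, PV) = 90.00° ✓; |PV| = 17.30 ✓; ∠PVE = 40.30° ✓; |VE| = 14.60 ✓; ∠VES = 135.0° ✓; |ES| = 22.60 ✓; ∠ESM = 77.60° ✓; |SM| = 20.70 ✓; ∠SMN = 95.20° ✓; |MN| = 13.40 ✗.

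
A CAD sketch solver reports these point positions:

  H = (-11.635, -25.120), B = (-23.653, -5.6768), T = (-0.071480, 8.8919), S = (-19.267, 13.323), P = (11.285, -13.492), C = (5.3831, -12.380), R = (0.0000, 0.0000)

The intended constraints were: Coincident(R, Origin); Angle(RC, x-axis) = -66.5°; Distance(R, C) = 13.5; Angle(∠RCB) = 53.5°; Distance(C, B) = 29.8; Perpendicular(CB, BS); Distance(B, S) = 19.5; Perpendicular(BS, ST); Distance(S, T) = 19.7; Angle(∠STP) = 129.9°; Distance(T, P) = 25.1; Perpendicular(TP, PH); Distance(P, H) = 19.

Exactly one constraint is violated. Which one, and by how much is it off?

Distance(P, H) = 19 — off by 6.70.

R = (0.00, 0.00) ✓; RC at -66.50° ✓; |RC| = 13.50 ✓; ∠RCB = 53.50° ✓; |CB| = 29.80 ✓; ∠(CB, BS) = 90.00° ✓; |BS| = 19.50 ✓; ∠(BS, ST) = 90.00° ✓; |ST| = 19.70 ✓; ∠STP = 129.9° ✓; |TP| = 25.10 ✓; ∠(TP, PH) = 90.00° ✓; |PH| = 25.70 ✗.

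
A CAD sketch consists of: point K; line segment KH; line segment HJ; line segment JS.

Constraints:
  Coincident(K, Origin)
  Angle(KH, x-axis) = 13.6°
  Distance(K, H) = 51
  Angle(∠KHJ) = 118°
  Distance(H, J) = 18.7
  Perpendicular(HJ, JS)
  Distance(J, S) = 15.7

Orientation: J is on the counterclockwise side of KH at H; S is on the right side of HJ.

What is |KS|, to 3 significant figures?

74.2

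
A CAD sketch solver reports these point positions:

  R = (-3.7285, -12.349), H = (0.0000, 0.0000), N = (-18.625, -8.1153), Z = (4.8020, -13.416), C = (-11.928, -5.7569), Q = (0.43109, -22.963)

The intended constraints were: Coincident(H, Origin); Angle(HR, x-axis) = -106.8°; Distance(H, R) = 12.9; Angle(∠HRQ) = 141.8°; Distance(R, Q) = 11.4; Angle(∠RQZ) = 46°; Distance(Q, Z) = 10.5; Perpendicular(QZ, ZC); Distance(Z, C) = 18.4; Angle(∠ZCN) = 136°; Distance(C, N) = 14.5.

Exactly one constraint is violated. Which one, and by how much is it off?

Distance(C, N) = 14.5 — off by 7.40.

H = (0.00, 0.00) ✓; HR at -106.8° ✓; |HR| = 12.90 ✓; ∠HRQ = 141.8° ✓; |RQ| = 11.40 ✓; ∠RQZ = 46.00° ✓; |QZ| = 10.50 ✓; ∠(QZ, ZC) = 90.00° ✓; |ZC| = 18.40 ✓; ∠ZCN = 136.0° ✓; |CN| = 7.100 ✗.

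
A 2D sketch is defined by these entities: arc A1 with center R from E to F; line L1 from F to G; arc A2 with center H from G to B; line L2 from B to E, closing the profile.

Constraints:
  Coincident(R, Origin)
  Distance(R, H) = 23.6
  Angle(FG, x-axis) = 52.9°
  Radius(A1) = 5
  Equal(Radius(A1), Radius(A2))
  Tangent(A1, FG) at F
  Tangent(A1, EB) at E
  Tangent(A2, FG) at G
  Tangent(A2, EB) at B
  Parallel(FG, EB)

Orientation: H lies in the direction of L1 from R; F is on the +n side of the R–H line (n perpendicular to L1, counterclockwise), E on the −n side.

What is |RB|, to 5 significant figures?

24.124

Tangency of A1 to both parallel lines with radius 5.0 puts F and E at R ± 5.0·n: F = (-3.9879, 3.0160), E = (3.9879, -3.0160). Equal radii place G and B the same way about H: G = H + 5.0·n = (10.248, 21.839), B = H − 5.0·n = (18.224, 15.807). Then |RB| = |B − R| = 24.124.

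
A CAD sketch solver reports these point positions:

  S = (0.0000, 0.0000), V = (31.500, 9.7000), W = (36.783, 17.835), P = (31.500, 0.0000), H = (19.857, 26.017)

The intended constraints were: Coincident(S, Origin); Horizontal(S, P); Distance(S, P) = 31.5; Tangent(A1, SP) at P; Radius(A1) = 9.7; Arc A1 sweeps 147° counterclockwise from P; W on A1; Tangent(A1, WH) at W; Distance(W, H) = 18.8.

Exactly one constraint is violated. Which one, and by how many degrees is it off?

Tangent(A1, WH) at W — off by 7.20°.

S = (0.00, 0.00) ✓; S.y = 0.00, P.y = 0.00 ✓; |SP| = 31.50 ✓; ∠(VP, PS) = 90.00° ✓; |VP| = 9.700 ✓; bearing(V→W) − bearing(V→P) = 147.0° ✓; |VW| = 9.700 ✓; ∠(VW, WH) = 82.80° ✗; |WH| = 18.80 ✓.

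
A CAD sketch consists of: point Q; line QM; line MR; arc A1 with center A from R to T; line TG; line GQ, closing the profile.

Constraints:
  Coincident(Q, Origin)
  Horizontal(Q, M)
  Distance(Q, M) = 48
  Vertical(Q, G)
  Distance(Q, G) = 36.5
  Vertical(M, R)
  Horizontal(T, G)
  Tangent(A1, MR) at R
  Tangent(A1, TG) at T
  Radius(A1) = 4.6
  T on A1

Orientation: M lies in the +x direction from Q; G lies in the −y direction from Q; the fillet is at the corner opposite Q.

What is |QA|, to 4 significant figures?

53.86

Q and G share the same x with |QG| = 36.5 and G on the −y side, so G = (0.000, -36.50). The virtual corner opposite Q is at (48.00, -36.50). The tangent condition forces AR to be normal to MR and A1 meets TG tangentially, so AT is at right angles to TG, with radius 4.6, so the center A sits 4.6 in from both sides at A = (43.40, -31.90). Then |QA| = |A − Q| = 53.86.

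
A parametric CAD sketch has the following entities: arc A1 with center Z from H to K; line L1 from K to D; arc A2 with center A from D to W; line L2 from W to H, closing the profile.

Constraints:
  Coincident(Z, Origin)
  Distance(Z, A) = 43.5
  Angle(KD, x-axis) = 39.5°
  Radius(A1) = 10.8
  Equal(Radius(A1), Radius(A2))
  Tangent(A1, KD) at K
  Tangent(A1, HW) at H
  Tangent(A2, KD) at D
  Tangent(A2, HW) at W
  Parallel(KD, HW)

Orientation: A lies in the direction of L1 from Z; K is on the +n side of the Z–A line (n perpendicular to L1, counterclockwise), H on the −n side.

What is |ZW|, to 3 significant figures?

44.8

The slot axis is L1's direction at 39.5°, so u = (cos 39.5°, sin 39.5°) = (0.772, 0.636) and n = (−sin 39.5°, cos 39.5°) = (-0.636, 0.772). Z is at the origin and A lies 43.5 along u from Z, so A = 43.5·u = (33.6, 27.7). Tangency of A1 to both parallel lines with radius 10.8 puts K and H at Z ± 10.8·n: K = (-6.87, 8.33), H = (6.87, -8.33). Equal radii place D and W the same way about A: D = A + 10.8·n = (26.7, 36.0), W = A − 10.8·n = (40.4, 19.3). Then |ZW| = |W − Z| = 44.8.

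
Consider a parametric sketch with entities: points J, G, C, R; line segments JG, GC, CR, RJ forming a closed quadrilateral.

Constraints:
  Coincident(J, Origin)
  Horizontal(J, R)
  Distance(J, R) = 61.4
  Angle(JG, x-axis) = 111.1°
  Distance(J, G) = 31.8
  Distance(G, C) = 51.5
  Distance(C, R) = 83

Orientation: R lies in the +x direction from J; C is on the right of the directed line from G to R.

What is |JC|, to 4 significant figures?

28.42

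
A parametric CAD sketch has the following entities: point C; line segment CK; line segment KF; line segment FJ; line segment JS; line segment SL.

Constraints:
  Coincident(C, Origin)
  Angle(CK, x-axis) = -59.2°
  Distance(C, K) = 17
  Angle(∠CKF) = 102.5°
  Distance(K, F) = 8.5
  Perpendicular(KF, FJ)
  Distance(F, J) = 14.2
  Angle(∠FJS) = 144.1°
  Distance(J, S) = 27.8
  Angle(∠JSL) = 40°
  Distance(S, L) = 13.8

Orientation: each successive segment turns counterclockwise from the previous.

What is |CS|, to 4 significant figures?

20.54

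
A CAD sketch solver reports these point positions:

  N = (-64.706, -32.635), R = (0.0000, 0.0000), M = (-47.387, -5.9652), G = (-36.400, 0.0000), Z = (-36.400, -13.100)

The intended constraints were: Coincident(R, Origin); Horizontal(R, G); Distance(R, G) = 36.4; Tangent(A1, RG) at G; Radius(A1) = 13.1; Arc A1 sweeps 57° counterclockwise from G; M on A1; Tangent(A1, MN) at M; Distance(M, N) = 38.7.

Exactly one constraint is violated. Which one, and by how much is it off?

Distance(M, N) = 38.7 — off by 6.90.

R = (0.00, 0.00) ✓; R.y = 0.00, G.y = 0.00 ✓; |RG| = 36.40 ✓; ∠(ZG, GR) = 90.00° ✓; |ZG| = 13.10 ✓; bearing(Z→M) − bearing(Z→G) = 57.00° ✓; |ZM| = 13.10 ✓; ∠(ZM, MN) = 90.00° ✓; |MN| = 31.80 ✗.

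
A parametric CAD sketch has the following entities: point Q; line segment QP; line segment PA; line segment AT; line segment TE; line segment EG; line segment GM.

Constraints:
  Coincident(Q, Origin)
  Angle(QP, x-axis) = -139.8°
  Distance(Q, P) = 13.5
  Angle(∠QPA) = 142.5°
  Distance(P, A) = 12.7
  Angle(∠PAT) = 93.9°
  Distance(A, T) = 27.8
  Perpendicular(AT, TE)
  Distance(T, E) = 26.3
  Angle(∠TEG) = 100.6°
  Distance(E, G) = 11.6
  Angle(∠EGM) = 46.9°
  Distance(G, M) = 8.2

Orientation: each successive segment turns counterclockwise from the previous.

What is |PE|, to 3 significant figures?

31.7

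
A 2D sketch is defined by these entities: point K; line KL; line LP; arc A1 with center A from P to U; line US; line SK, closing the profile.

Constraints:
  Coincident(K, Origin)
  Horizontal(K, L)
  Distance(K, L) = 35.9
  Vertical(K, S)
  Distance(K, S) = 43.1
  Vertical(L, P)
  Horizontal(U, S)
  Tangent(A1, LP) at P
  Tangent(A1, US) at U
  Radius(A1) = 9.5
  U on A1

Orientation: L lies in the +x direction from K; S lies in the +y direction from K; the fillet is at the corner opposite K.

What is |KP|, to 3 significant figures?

49.2

K is at the origin; KL is horizontal with |KL| = 35.9 and L on the +x side, so L = (35.9, 0.00). K and S share the same x with |KS| = 43.1 and S on the +y side, so S = (0.00, 43.1). The virtual corner opposite K is at (35.9, 43.1). A1 meets LP tangentially, so AP is at right angles to LP and tangency of A1 to US means the radius AU is perpendicular to US, with radius 9.5, so the center A sits 9.5 in from both sides at A = (26.4, 33.6). That places the tangent points at P = (35.9, 33.6) on LP and U = (26.4, 43.1) on US. Then |KP| = |P − K| = 49.2.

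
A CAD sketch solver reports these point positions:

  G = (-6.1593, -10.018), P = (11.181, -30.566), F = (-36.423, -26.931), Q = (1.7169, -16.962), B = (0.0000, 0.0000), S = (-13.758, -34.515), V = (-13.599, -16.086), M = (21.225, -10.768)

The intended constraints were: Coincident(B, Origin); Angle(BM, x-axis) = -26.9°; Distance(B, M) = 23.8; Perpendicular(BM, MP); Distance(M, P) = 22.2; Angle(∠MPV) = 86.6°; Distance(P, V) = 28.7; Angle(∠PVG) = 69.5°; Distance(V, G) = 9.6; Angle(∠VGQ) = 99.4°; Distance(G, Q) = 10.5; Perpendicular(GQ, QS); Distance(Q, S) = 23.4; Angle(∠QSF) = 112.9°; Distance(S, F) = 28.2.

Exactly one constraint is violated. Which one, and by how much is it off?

Distance(S, F) = 28.2 — off by 4.30.

B = (0.00, 0.00) ✓; BM at -26.90° ✓; |BM| = 23.80 ✓; ∠(BM, MP) = 90.00° ✓; |MP| = 22.20 ✓; ∠MPV = 86.60° ✓; |PV| = 28.70 ✓; ∠PVG = 69.50° ✓; |VG| = 9.601 ✓; ∠VGQ = 99.40° ✓; |GQ| = 10.50 ✓; ∠(GQ, QS) = 90.00° ✓; |QS| = 23.40 ✓; ∠QSF = 112.9° ✓; |SF| = 23.90 ✗.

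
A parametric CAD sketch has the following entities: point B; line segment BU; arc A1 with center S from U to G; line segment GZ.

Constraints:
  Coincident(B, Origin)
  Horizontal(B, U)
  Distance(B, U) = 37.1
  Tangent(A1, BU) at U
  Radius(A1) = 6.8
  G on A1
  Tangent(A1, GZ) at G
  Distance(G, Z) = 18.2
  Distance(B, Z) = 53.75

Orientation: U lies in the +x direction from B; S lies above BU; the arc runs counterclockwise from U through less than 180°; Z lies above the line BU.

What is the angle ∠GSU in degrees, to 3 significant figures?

72.9°

B is at the origin; B and U share the same y with |BU| = 37.1 and U on the +x side, so U = (37.1, 0.00). Tangency of A1 to BU means the radius SU is perpendicular to BU, so S = U + (0, 6.8) = (37.1, 6.80). Since SG ⟂ GZ (tangency), |SZ| = √(6.8² + 18.2²) = 19.4 regardless of where G sits on A1. So Z lies on both circle(B, 53.75) and circle(S, 19.4); the above-BU intersection is Z = (49.0, 22.2). G is the foot of the tangent from Z: G = (43.6, 4.80).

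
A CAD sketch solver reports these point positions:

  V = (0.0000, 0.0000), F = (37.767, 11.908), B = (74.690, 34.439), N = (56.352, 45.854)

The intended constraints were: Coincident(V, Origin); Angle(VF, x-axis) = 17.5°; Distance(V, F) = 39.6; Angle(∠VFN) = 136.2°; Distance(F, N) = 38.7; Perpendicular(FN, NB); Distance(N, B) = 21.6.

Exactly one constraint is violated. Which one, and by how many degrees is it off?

Perpendicular(FN, NB) — off by 3.20°.

V = (0.00, 0.00) ✓; VF at 17.50° ✓; |VF| = 39.60 ✓; ∠VFN = 136.2° ✓; |FN| = 38.70 ✓; ∠(FN, NB) = 93.20° ✗; |NB| = 21.60 ✓.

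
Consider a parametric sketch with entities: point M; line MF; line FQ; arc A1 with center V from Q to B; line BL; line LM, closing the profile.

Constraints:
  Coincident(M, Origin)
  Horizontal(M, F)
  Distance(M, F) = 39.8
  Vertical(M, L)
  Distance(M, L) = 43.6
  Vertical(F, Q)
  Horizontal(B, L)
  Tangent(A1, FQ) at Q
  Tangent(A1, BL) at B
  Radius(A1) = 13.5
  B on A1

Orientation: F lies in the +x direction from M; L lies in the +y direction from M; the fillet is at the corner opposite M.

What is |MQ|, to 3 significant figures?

49.9

M is at the origin; M and F share the same y with |MF| = 39.8 and F on the +x side, so F = (39.8, 0.00). M and L share the same x with |ML| = 43.6 and L on the +y side, so L = (0.00, 43.6). The virtual corner opposite M is at (39.8, 43.6). A1 meets FQ tangentially, so VQ is at right angles to FQ and A1 meets BL tangentially, so VB is at right angles to BL, with radius 13.5, so the center V sits 13.5 in from both sides at V = (26.3, 30.1). That places the tangent points at Q = (39.8, 30.1) on FQ and B = (26.3, 43.6) on BL. Then |MQ| = |Q − M| = 49.9.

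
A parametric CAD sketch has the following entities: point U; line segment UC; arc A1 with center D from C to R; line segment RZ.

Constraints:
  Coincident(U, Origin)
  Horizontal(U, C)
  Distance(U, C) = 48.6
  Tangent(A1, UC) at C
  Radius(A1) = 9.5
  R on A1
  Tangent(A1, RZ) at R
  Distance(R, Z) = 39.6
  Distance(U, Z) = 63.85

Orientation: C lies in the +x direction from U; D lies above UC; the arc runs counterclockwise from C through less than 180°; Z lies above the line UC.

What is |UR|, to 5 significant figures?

58.784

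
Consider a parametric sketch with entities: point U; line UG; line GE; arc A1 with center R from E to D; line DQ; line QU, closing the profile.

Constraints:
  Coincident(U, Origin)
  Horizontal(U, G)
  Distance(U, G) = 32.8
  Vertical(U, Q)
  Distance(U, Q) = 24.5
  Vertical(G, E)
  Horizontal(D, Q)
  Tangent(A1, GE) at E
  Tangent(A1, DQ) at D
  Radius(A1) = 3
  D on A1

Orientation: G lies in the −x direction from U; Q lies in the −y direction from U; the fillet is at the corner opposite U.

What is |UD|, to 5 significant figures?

38.578

U is at the origin; UG is horizontal with |UG| = 32.8 and G on the −x side, so G = (-32.800, 0.0000). UQ is vertical with |UQ| = 24.5 and Q on the −y side, so Q = (0.0000, -24.500). The virtual corner opposite U is at (-32.800, -24.500). Tangency of A1 to GE means the radius RE is perpendicular to GE and the tangent condition forces RD to be normal to DQ, with radius 3.0, so the center R sits 3.0 in from both sides at R = (-29.800, -21.500). That places the tangent points at E = (-32.800, -21.500) on GE and D = (-29.800, -24.500) on DQ. Then |UD| = |D − U| = 38.578.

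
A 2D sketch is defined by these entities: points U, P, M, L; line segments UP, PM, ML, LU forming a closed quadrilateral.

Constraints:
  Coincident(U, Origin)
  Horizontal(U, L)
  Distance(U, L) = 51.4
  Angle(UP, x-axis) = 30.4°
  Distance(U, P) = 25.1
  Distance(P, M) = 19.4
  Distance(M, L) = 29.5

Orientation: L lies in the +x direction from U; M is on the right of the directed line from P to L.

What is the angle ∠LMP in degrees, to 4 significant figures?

79.93°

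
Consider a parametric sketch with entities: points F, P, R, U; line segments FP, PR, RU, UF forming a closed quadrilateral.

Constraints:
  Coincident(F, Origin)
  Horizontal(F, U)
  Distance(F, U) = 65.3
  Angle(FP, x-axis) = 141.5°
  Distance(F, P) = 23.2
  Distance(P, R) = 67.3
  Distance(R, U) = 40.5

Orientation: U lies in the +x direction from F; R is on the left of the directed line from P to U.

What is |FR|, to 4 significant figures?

57.91

F is at the origin; F and U share the same y with |FU| = 65.3 and U in +x, so U = (65.3, 0). FP runs at 141.5° with |FP| = 23.2, so P = (-18.16, 14.44). R is determined by |PR| = 67.3 and |RU| = 40.5 together: it lies at the intersection of circle(P, 67.3) and circle(U, 40.5). With |PU| = 84.70, the foot of the radical line on PU is 59.40 from P and the perpendicular offset is √(67.3² − 59.40²) = 31.63. Taking the left-of-PU solution: R = (45.77, 35.48).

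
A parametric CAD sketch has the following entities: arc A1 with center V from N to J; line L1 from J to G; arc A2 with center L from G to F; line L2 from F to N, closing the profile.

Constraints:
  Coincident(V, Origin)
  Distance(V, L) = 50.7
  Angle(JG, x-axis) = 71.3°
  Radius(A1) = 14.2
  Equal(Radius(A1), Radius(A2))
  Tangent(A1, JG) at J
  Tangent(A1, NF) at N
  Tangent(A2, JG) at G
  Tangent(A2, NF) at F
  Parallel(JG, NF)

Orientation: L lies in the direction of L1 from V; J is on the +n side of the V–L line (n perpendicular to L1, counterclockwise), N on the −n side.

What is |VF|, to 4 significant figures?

52.65

The slot axis is L1's direction at 71.3°, so u = (cos 71.3°, sin 71.3°) = (0.3206, 0.9472) and n = (−sin 71.3°, cos 71.3°) = (-0.9472, 0.3206). V is at the origin and L lies 50.7 along u from V, so L = 50.7·u = (16.26, 48.02). Tangency of A1 to both parallel lines with radius 14.2 puts J and N at V ± 14.2·n: J = (-13.45, 4.553), N = (13.45, -4.553). Equal radii place G and F the same way about L: G = L + 14.2·n = (2.805, 52.58), F = L − 14.2·n = (29.71, 43.47). Then |VF| = |F − V| = 52.65.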